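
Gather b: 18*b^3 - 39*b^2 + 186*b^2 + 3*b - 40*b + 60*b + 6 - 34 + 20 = 18*b^3 + 147*b^2 + 23*b - 8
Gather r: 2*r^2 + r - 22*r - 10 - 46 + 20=2*r^2 - 21*r - 36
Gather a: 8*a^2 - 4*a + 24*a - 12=8*a^2 + 20*a - 12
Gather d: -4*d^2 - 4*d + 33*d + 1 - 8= -4*d^2 + 29*d - 7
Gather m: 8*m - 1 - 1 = 8*m - 2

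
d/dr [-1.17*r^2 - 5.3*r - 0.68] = -2.34*r - 5.3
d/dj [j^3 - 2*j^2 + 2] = j*(3*j - 4)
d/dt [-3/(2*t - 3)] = 6/(2*t - 3)^2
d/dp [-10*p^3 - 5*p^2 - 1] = 10*p*(-3*p - 1)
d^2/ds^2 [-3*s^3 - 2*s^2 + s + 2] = -18*s - 4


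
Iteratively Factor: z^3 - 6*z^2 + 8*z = (z - 4)*(z^2 - 2*z) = (z - 4)*(z - 2)*(z)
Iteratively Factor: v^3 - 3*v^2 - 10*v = (v - 5)*(v^2 + 2*v) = v*(v - 5)*(v + 2)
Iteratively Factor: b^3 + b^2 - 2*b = (b)*(b^2 + b - 2) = b*(b - 1)*(b + 2)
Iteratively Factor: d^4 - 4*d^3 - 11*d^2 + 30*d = (d)*(d^3 - 4*d^2 - 11*d + 30) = d*(d - 2)*(d^2 - 2*d - 15) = d*(d - 5)*(d - 2)*(d + 3)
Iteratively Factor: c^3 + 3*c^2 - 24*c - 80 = (c + 4)*(c^2 - c - 20) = (c - 5)*(c + 4)*(c + 4)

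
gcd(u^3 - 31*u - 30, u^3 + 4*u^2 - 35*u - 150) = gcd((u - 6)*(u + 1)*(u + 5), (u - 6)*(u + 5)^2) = u^2 - u - 30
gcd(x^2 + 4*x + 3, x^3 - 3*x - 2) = x + 1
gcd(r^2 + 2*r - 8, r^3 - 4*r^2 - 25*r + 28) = r + 4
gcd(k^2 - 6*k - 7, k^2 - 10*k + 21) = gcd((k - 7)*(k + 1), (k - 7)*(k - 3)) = k - 7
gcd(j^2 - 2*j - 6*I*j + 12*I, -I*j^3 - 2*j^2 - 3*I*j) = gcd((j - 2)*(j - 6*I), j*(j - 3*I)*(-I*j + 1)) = 1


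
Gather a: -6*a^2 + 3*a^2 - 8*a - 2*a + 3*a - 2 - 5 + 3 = -3*a^2 - 7*a - 4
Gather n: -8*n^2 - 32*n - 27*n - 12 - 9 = -8*n^2 - 59*n - 21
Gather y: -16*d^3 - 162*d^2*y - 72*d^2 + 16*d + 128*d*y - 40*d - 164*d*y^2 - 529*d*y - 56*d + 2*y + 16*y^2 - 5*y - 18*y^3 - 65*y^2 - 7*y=-16*d^3 - 72*d^2 - 80*d - 18*y^3 + y^2*(-164*d - 49) + y*(-162*d^2 - 401*d - 10)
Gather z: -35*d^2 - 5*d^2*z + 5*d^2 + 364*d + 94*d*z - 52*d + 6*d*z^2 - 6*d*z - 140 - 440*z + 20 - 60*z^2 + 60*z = -30*d^2 + 312*d + z^2*(6*d - 60) + z*(-5*d^2 + 88*d - 380) - 120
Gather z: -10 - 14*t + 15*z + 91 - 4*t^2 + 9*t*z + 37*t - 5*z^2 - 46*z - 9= -4*t^2 + 23*t - 5*z^2 + z*(9*t - 31) + 72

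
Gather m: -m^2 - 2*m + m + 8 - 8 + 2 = -m^2 - m + 2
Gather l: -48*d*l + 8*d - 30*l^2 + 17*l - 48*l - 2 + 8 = 8*d - 30*l^2 + l*(-48*d - 31) + 6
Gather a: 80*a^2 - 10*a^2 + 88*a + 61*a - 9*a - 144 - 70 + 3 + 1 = 70*a^2 + 140*a - 210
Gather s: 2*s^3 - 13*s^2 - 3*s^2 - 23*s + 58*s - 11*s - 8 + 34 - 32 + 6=2*s^3 - 16*s^2 + 24*s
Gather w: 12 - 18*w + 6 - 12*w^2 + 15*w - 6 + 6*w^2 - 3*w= -6*w^2 - 6*w + 12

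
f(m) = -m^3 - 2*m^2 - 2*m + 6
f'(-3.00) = -17.00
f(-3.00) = 21.00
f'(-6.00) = -86.00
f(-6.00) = 162.00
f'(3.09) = -43.00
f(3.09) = -48.78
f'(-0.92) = -0.86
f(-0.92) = 6.93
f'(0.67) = -6.03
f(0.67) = 3.46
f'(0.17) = -2.77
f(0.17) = 5.60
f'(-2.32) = -8.87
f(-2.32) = 12.36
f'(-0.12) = -1.56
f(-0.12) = 6.21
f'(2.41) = -29.06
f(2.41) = -24.43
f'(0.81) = -7.21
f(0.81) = 2.54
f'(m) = -3*m^2 - 4*m - 2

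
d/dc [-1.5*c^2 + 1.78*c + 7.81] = 1.78 - 3.0*c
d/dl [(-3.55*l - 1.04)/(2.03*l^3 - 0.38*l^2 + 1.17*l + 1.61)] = (14.413*l^3 + 4.9846*l^2 - 0.7904*l - 4.4987)/(4.1209*l^6 - 1.5428*l^5 + 4.8946*l^4 + 5.6474*l^3 + 0.1453*l^2 + 3.7674*l + 2.5921)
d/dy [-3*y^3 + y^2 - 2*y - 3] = -9*y^2 + 2*y - 2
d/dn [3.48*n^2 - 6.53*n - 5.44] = 6.96*n - 6.53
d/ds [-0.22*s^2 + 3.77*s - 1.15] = 3.77 - 0.44*s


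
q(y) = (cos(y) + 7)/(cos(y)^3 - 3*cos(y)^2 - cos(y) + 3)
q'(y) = (cos(y) + 7)*(3*sin(y)*cos(y)^2 - 6*sin(y)*cos(y) - sin(y))/(cos(y)^3 - 3*cos(y)^2 - cos(y) + 3)^2 - sin(y)/(cos(y)^3 - 3*cos(y)^2 - cos(y) + 3)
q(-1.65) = 2.26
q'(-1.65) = 0.70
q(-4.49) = 2.21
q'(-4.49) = 0.01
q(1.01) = 4.26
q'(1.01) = -7.28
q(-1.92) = 2.26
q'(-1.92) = -0.69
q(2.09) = 2.47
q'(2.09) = 1.88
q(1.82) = 2.21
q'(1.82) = 0.15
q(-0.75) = 7.34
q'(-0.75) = 18.60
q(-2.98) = 58.26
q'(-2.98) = -710.91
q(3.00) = 75.64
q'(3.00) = 1056.75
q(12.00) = 12.64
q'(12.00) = 43.75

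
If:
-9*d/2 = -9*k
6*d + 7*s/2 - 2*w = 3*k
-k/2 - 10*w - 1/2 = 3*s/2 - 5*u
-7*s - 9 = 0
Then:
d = 4*w/9 + 1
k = 2*w/9 + 1/2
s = -9/7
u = 91*w/45 - 33/140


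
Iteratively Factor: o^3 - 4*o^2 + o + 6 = (o - 3)*(o^2 - o - 2) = (o - 3)*(o - 2)*(o + 1)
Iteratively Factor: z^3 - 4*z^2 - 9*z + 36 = (z - 4)*(z^2 - 9) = (z - 4)*(z - 3)*(z + 3)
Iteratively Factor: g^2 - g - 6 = (g + 2)*(g - 3)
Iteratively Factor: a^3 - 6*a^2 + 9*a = (a - 3)*(a^2 - 3*a) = (a - 3)^2*(a)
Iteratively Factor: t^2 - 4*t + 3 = (t - 3)*(t - 1)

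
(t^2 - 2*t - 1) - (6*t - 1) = t^2 - 8*t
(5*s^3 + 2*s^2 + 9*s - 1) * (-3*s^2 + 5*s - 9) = -15*s^5 + 19*s^4 - 62*s^3 + 30*s^2 - 86*s + 9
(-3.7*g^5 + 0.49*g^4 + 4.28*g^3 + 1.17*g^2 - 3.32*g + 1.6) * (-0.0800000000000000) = 0.296*g^5 - 0.0392*g^4 - 0.3424*g^3 - 0.0936*g^2 + 0.2656*g - 0.128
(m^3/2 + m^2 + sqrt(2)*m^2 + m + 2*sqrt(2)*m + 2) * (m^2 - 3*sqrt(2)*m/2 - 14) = m^5/2 + sqrt(2)*m^4/4 + m^4 - 9*m^3 + sqrt(2)*m^3/2 - 31*sqrt(2)*m^2/2 - 18*m^2 - 31*sqrt(2)*m - 14*m - 28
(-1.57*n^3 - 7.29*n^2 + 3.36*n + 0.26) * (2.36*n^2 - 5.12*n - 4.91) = -3.7052*n^5 - 9.166*n^4 + 52.9631*n^3 + 19.2043*n^2 - 17.8288*n - 1.2766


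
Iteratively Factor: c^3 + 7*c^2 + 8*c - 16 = (c + 4)*(c^2 + 3*c - 4) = (c + 4)^2*(c - 1)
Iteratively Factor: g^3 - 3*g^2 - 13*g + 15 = (g + 3)*(g^2 - 6*g + 5) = (g - 5)*(g + 3)*(g - 1)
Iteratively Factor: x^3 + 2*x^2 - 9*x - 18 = (x - 3)*(x^2 + 5*x + 6) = (x - 3)*(x + 2)*(x + 3)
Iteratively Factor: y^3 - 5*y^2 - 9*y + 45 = (y + 3)*(y^2 - 8*y + 15) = (y - 3)*(y + 3)*(y - 5)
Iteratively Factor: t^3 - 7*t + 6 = (t - 2)*(t^2 + 2*t - 3) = (t - 2)*(t + 3)*(t - 1)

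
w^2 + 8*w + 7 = (w + 1)*(w + 7)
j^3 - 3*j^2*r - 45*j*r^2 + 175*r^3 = (j - 5*r)^2*(j + 7*r)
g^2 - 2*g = g*(g - 2)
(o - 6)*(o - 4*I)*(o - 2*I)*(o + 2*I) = o^4 - 6*o^3 - 4*I*o^3 + 4*o^2 + 24*I*o^2 - 24*o - 16*I*o + 96*I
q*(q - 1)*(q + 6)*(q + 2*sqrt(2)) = q^4 + 2*sqrt(2)*q^3 + 5*q^3 - 6*q^2 + 10*sqrt(2)*q^2 - 12*sqrt(2)*q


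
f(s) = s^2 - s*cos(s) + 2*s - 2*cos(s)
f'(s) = s*sin(s) + 2*s + 2*sin(s) - cos(s) + 2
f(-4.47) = 10.45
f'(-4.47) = -9.10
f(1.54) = 5.34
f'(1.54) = 8.59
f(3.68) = 25.78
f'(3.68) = 7.31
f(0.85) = 0.54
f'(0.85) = 5.18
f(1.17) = 2.47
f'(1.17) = 6.87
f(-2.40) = 0.67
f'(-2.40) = -1.79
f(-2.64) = 1.13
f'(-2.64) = -2.10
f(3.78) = 26.49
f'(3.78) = 6.92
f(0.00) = -2.00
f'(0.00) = 1.00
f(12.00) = 156.19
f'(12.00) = 17.64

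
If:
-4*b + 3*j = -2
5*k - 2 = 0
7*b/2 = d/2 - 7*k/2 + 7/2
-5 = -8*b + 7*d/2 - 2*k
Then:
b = 7/11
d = 14/55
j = 2/11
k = 2/5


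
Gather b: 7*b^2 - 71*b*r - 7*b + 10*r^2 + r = 7*b^2 + b*(-71*r - 7) + 10*r^2 + r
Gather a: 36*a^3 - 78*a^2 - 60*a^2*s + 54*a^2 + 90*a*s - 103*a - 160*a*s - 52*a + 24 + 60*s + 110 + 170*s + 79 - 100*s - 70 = 36*a^3 + a^2*(-60*s - 24) + a*(-70*s - 155) + 130*s + 143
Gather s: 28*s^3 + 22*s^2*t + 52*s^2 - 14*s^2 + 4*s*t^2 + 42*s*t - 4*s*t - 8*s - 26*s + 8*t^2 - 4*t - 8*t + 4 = 28*s^3 + s^2*(22*t + 38) + s*(4*t^2 + 38*t - 34) + 8*t^2 - 12*t + 4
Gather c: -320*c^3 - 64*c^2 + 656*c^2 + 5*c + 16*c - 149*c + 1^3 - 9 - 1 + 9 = -320*c^3 + 592*c^2 - 128*c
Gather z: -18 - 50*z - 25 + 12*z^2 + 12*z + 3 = 12*z^2 - 38*z - 40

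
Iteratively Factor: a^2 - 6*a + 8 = (a - 4)*(a - 2)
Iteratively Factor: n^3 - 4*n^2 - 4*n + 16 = (n - 4)*(n^2 - 4) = (n - 4)*(n + 2)*(n - 2)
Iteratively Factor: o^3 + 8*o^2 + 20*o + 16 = (o + 2)*(o^2 + 6*o + 8) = (o + 2)^2*(o + 4)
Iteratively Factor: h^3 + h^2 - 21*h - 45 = (h - 5)*(h^2 + 6*h + 9) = (h - 5)*(h + 3)*(h + 3)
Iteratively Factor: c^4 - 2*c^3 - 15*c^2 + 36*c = (c - 3)*(c^3 + c^2 - 12*c) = (c - 3)*(c + 4)*(c^2 - 3*c) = (c - 3)^2*(c + 4)*(c)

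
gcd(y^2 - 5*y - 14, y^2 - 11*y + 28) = y - 7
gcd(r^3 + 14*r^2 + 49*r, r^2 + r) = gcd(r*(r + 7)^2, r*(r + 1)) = r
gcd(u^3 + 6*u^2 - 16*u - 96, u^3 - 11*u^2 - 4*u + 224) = u + 4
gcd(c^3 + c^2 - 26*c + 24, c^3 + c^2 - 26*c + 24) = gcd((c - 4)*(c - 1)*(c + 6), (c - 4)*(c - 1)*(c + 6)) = c^3 + c^2 - 26*c + 24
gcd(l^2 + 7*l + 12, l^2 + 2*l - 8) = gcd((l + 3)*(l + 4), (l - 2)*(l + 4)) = l + 4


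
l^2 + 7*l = l*(l + 7)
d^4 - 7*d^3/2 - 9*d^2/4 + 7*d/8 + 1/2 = (d - 4)*(d - 1/2)*(d + 1/2)^2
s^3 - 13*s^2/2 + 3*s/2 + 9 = (s - 6)*(s - 3/2)*(s + 1)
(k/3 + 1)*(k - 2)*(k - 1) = k^3/3 - 7*k/3 + 2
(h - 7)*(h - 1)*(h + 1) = h^3 - 7*h^2 - h + 7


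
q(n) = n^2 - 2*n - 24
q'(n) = 2*n - 2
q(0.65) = -24.88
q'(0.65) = -0.70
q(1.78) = -24.39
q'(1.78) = 1.56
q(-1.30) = -19.71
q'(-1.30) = -4.60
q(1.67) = -24.55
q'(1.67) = 1.34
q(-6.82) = 36.15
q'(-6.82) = -15.64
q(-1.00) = -21.00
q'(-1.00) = -4.00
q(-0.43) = -22.96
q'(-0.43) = -2.86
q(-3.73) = -2.63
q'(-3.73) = -9.46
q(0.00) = -24.00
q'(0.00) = -2.00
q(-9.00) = 75.00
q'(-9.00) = -20.00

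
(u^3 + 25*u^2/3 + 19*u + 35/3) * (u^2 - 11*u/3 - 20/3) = u^5 + 14*u^4/3 - 164*u^3/9 - 1022*u^2/9 - 1525*u/9 - 700/9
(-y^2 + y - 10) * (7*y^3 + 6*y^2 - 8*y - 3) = -7*y^5 + y^4 - 56*y^3 - 65*y^2 + 77*y + 30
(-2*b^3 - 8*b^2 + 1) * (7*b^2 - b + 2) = -14*b^5 - 54*b^4 + 4*b^3 - 9*b^2 - b + 2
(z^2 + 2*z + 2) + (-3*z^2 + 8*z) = -2*z^2 + 10*z + 2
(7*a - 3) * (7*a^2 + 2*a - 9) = 49*a^3 - 7*a^2 - 69*a + 27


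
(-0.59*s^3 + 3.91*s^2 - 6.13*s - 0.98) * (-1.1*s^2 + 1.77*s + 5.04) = 0.649*s^5 - 5.3453*s^4 + 10.6901*s^3 + 9.9343*s^2 - 32.6298*s - 4.9392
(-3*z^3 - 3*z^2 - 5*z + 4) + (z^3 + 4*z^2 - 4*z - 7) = -2*z^3 + z^2 - 9*z - 3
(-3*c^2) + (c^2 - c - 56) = -2*c^2 - c - 56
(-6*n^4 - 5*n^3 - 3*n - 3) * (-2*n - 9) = 12*n^5 + 64*n^4 + 45*n^3 + 6*n^2 + 33*n + 27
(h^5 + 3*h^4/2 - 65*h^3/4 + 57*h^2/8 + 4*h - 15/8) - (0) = h^5 + 3*h^4/2 - 65*h^3/4 + 57*h^2/8 + 4*h - 15/8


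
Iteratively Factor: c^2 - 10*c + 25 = (c - 5)*(c - 5)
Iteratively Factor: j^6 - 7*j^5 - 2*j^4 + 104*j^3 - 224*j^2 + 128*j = (j)*(j^5 - 7*j^4 - 2*j^3 + 104*j^2 - 224*j + 128) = j*(j - 4)*(j^4 - 3*j^3 - 14*j^2 + 48*j - 32) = j*(j - 4)*(j - 2)*(j^3 - j^2 - 16*j + 16) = j*(j - 4)^2*(j - 2)*(j^2 + 3*j - 4) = j*(j - 4)^2*(j - 2)*(j + 4)*(j - 1)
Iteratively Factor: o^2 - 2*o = (o - 2)*(o)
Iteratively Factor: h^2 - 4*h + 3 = (h - 3)*(h - 1)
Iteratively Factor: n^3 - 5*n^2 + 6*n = (n)*(n^2 - 5*n + 6) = n*(n - 3)*(n - 2)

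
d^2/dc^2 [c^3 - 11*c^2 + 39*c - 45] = 6*c - 22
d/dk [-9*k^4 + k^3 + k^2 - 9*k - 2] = -36*k^3 + 3*k^2 + 2*k - 9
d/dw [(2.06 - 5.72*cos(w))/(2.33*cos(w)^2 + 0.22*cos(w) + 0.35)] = (-13.3276*cos(w)^2 + 9.5996*cos(w) + 2.4552)*sin(w)/(5.4289*cos(w)^4 + 1.0252*cos(w)^3 + 1.6794*cos(w)^2 + 0.154*cos(w) + 0.1225)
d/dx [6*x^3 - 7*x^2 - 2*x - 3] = 18*x^2 - 14*x - 2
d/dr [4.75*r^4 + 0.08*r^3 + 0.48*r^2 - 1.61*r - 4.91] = 19.0*r^3 + 0.24*r^2 + 0.96*r - 1.61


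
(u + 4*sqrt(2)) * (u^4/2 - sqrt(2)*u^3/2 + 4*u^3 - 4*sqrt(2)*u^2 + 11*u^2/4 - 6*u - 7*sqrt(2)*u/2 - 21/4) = u^5/2 + 3*sqrt(2)*u^4/2 + 4*u^4 - 5*u^3/4 + 12*sqrt(2)*u^3 - 38*u^2 + 15*sqrt(2)*u^2/2 - 24*sqrt(2)*u - 133*u/4 - 21*sqrt(2)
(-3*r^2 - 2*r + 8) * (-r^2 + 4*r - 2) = 3*r^4 - 10*r^3 - 10*r^2 + 36*r - 16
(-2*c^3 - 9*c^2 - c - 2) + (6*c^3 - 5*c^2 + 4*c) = 4*c^3 - 14*c^2 + 3*c - 2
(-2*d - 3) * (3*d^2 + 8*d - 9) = -6*d^3 - 25*d^2 - 6*d + 27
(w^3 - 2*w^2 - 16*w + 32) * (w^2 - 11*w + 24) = w^5 - 13*w^4 + 30*w^3 + 160*w^2 - 736*w + 768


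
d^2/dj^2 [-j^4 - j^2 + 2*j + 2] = -12*j^2 - 2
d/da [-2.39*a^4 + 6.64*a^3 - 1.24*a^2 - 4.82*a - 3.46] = -9.56*a^3 + 19.92*a^2 - 2.48*a - 4.82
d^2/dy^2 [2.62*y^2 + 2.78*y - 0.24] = 5.24000000000000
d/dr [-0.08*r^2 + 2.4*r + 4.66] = 2.4 - 0.16*r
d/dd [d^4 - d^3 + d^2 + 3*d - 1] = 4*d^3 - 3*d^2 + 2*d + 3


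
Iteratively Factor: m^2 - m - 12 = (m + 3)*(m - 4)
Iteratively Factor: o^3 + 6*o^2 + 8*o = (o + 4)*(o^2 + 2*o) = o*(o + 4)*(o + 2)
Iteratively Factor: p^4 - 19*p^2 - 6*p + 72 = (p + 3)*(p^3 - 3*p^2 - 10*p + 24) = (p - 4)*(p + 3)*(p^2 + p - 6) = (p - 4)*(p - 2)*(p + 3)*(p + 3)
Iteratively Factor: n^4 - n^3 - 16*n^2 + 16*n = (n + 4)*(n^3 - 5*n^2 + 4*n) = (n - 4)*(n + 4)*(n^2 - n) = (n - 4)*(n - 1)*(n + 4)*(n)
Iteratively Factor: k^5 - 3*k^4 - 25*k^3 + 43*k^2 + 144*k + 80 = (k + 4)*(k^4 - 7*k^3 + 3*k^2 + 31*k + 20) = (k - 4)*(k + 4)*(k^3 - 3*k^2 - 9*k - 5) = (k - 4)*(k + 1)*(k + 4)*(k^2 - 4*k - 5) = (k - 5)*(k - 4)*(k + 1)*(k + 4)*(k + 1)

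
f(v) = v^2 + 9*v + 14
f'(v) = 2*v + 9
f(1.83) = 33.82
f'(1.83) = 12.66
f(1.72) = 32.44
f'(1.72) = 12.44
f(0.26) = 16.41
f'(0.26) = 9.52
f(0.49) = 18.65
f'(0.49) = 9.98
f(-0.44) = 10.23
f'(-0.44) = 8.12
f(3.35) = 55.37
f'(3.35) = 15.70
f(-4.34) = -6.22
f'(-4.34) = 0.32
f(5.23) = 88.42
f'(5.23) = 19.46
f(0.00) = 14.00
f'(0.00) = 9.00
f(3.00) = 50.00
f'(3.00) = 15.00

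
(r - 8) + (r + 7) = 2*r - 1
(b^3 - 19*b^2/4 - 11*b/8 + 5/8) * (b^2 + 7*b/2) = b^5 - 5*b^4/4 - 18*b^3 - 67*b^2/16 + 35*b/16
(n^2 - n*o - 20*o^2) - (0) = n^2 - n*o - 20*o^2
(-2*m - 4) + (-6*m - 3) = -8*m - 7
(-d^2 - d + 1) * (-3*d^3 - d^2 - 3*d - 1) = 3*d^5 + 4*d^4 + d^3 + 3*d^2 - 2*d - 1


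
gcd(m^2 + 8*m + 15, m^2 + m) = 1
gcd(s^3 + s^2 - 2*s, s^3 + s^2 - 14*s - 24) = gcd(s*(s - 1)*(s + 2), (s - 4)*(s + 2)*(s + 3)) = s + 2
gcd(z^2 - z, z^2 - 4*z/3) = z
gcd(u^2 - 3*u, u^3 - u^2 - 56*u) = u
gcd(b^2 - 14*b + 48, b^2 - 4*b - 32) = b - 8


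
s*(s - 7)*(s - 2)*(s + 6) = s^4 - 3*s^3 - 40*s^2 + 84*s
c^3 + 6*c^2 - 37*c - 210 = (c - 6)*(c + 5)*(c + 7)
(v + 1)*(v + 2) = v^2 + 3*v + 2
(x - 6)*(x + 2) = x^2 - 4*x - 12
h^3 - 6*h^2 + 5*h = h*(h - 5)*(h - 1)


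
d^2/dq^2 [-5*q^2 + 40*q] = -10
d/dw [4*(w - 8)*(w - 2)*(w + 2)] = 12*w^2 - 64*w - 16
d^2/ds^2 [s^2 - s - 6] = 2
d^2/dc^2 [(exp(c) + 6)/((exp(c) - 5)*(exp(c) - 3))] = (exp(4*c) + 32*exp(3*c) - 234*exp(2*c) + 144*exp(c) + 945)*exp(c)/(exp(6*c) - 24*exp(5*c) + 237*exp(4*c) - 1232*exp(3*c) + 3555*exp(2*c) - 5400*exp(c) + 3375)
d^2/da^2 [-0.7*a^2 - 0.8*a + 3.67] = -1.40000000000000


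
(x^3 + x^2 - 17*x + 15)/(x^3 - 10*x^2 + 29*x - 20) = (x^2 + 2*x - 15)/(x^2 - 9*x + 20)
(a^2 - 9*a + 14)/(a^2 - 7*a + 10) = (a - 7)/(a - 5)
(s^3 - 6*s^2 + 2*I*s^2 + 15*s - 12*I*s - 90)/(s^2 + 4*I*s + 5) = (s^2 - 3*s*(2 + I) + 18*I)/(s - I)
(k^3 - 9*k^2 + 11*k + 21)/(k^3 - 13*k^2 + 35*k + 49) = (k - 3)/(k - 7)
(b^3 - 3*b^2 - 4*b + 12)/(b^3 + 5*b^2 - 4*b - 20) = (b - 3)/(b + 5)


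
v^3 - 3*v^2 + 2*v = v*(v - 2)*(v - 1)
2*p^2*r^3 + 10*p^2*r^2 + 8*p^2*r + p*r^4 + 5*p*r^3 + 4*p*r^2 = r*(2*p + r)*(r + 4)*(p*r + p)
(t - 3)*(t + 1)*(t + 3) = t^3 + t^2 - 9*t - 9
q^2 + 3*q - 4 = (q - 1)*(q + 4)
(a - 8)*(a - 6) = a^2 - 14*a + 48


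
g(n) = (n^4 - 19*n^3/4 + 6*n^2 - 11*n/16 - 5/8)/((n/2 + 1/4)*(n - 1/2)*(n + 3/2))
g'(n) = (4*n^3 - 57*n^2/4 + 12*n - 11/16)/((n/2 + 1/4)*(n - 1/2)*(n + 3/2)) - (n^4 - 19*n^3/4 + 6*n^2 - 11*n/16 - 5/8)/((n/2 + 1/4)*(n - 1/2)*(n + 3/2)^2) - (n^4 - 19*n^3/4 + 6*n^2 - 11*n/16 - 5/8)/((n/2 + 1/4)*(n - 1/2)^2*(n + 3/2)) - (n^4 - 19*n^3/4 + 6*n^2 - 11*n/16 - 5/8)/(2*(n/2 + 1/4)^2*(n - 1/2)*(n + 3/2))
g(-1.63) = -281.67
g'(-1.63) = -2066.07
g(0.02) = 3.35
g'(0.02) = 0.72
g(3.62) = 0.67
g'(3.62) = 0.89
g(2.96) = 0.18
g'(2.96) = 0.55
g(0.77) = 1.51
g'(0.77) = -2.47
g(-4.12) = -33.06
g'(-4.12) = -2.81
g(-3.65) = -34.89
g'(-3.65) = -5.19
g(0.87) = 1.27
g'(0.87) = -2.23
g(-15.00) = -44.83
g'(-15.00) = 1.83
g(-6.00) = -31.60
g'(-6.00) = 0.40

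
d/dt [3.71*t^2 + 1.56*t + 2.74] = 7.42*t + 1.56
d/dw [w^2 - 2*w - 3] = 2*w - 2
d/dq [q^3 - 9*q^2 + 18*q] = 3*q^2 - 18*q + 18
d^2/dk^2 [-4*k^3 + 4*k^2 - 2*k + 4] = 8 - 24*k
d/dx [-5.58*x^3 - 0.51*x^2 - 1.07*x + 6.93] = -16.74*x^2 - 1.02*x - 1.07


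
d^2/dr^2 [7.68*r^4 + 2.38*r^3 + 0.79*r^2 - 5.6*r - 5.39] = 92.16*r^2 + 14.28*r + 1.58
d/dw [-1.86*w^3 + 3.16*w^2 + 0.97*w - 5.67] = -5.58*w^2 + 6.32*w + 0.97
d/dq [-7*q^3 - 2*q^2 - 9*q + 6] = -21*q^2 - 4*q - 9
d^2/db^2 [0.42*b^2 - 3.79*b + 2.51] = 0.840000000000000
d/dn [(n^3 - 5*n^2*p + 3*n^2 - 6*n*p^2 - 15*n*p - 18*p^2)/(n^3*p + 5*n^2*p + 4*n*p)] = (5*n^4*p + 2*n^4 + 12*n^3*p^2 + 30*n^3*p + 8*n^3 + 84*n^2*p^2 + 55*n^2*p + 12*n^2 + 180*n*p^2 + 72*p^2)/(n^2*p*(n^4 + 10*n^3 + 33*n^2 + 40*n + 16))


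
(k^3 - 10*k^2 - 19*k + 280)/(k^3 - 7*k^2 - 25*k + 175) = (k - 8)/(k - 5)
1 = 1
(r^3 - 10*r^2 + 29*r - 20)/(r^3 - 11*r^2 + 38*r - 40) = (r - 1)/(r - 2)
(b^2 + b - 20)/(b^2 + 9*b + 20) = (b - 4)/(b + 4)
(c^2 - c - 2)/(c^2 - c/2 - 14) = 2*(-c^2 + c + 2)/(-2*c^2 + c + 28)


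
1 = 1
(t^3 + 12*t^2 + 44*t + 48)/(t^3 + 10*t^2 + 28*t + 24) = (t + 4)/(t + 2)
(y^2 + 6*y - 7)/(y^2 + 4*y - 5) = (y + 7)/(y + 5)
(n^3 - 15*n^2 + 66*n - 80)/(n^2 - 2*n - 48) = (n^2 - 7*n + 10)/(n + 6)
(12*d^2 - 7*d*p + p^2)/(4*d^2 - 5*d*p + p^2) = (-3*d + p)/(-d + p)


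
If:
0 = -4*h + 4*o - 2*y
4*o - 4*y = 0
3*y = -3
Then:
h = -1/2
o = -1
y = -1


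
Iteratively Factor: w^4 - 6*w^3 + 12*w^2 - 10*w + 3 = (w - 1)*(w^3 - 5*w^2 + 7*w - 3) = (w - 1)^2*(w^2 - 4*w + 3) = (w - 3)*(w - 1)^2*(w - 1)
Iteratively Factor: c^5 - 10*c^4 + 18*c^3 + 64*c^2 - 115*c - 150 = (c - 3)*(c^4 - 7*c^3 - 3*c^2 + 55*c + 50) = (c - 3)*(c + 1)*(c^3 - 8*c^2 + 5*c + 50) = (c - 5)*(c - 3)*(c + 1)*(c^2 - 3*c - 10) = (c - 5)^2*(c - 3)*(c + 1)*(c + 2)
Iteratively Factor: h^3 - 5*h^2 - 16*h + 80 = (h + 4)*(h^2 - 9*h + 20) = (h - 5)*(h + 4)*(h - 4)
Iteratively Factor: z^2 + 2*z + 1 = (z + 1)*(z + 1)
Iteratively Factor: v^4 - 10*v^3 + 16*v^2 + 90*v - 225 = (v - 5)*(v^3 - 5*v^2 - 9*v + 45) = (v - 5)^2*(v^2 - 9) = (v - 5)^2*(v + 3)*(v - 3)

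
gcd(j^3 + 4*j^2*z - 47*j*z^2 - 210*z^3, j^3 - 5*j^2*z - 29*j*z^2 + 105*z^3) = -j^2 + 2*j*z + 35*z^2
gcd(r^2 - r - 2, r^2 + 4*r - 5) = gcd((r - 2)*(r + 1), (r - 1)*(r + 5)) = 1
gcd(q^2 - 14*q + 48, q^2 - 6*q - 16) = q - 8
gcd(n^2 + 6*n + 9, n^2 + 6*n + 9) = n^2 + 6*n + 9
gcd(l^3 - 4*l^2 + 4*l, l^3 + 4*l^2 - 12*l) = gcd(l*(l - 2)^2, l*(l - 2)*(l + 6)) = l^2 - 2*l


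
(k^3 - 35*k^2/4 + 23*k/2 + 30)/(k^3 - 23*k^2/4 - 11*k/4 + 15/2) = (k - 4)/(k - 1)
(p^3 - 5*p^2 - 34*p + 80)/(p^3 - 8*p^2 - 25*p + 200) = (p - 2)/(p - 5)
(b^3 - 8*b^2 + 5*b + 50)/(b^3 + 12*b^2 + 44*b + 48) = (b^2 - 10*b + 25)/(b^2 + 10*b + 24)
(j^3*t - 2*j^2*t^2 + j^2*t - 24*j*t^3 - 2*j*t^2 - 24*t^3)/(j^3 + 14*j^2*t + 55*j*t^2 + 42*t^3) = t*(j^3 - 2*j^2*t + j^2 - 24*j*t^2 - 2*j*t - 24*t^2)/(j^3 + 14*j^2*t + 55*j*t^2 + 42*t^3)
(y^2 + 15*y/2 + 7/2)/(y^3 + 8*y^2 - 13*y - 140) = (y + 1/2)/(y^2 + y - 20)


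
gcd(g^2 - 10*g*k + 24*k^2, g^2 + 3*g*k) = 1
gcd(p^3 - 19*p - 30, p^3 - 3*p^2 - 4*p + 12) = p + 2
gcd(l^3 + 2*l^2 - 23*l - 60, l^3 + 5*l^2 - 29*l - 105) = l^2 - 2*l - 15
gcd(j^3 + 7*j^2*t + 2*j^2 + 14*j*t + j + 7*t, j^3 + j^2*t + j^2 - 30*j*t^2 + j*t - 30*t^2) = j + 1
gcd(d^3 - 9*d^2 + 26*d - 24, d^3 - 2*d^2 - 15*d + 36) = d - 3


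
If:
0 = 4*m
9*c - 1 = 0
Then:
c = 1/9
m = 0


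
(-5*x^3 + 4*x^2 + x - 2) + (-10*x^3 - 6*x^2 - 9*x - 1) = -15*x^3 - 2*x^2 - 8*x - 3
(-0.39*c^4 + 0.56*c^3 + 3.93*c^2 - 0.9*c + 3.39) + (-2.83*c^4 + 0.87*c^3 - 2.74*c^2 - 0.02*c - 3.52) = -3.22*c^4 + 1.43*c^3 + 1.19*c^2 - 0.92*c - 0.13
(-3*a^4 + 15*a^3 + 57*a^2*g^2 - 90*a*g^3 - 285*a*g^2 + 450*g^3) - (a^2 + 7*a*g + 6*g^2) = -3*a^4 + 15*a^3 + 57*a^2*g^2 - a^2 - 90*a*g^3 - 285*a*g^2 - 7*a*g + 450*g^3 - 6*g^2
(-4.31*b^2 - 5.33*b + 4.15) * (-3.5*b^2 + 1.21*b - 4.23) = 15.085*b^4 + 13.4399*b^3 - 2.743*b^2 + 27.5674*b - 17.5545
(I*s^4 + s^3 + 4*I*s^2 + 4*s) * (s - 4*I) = I*s^5 + 5*s^4 + 20*s^2 - 16*I*s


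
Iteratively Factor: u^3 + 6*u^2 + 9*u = (u + 3)*(u^2 + 3*u) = (u + 3)^2*(u)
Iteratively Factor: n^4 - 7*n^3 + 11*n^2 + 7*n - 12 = (n - 1)*(n^3 - 6*n^2 + 5*n + 12) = (n - 1)*(n + 1)*(n^2 - 7*n + 12) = (n - 4)*(n - 1)*(n + 1)*(n - 3)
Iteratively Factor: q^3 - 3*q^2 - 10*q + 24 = (q - 4)*(q^2 + q - 6) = (q - 4)*(q + 3)*(q - 2)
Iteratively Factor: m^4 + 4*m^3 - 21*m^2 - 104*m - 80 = (m + 4)*(m^3 - 21*m - 20) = (m + 1)*(m + 4)*(m^2 - m - 20) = (m + 1)*(m + 4)^2*(m - 5)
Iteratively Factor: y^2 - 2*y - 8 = (y + 2)*(y - 4)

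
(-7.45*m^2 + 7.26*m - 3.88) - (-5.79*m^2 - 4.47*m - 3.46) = -1.66*m^2 + 11.73*m - 0.42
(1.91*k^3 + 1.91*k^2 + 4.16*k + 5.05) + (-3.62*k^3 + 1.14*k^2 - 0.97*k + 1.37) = -1.71*k^3 + 3.05*k^2 + 3.19*k + 6.42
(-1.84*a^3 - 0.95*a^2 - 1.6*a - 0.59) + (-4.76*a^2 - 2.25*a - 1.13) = -1.84*a^3 - 5.71*a^2 - 3.85*a - 1.72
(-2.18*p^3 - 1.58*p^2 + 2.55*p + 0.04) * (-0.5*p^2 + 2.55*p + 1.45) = 1.09*p^5 - 4.769*p^4 - 8.465*p^3 + 4.1915*p^2 + 3.7995*p + 0.058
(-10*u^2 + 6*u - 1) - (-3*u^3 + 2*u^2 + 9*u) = 3*u^3 - 12*u^2 - 3*u - 1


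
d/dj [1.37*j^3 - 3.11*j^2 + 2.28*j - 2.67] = 4.11*j^2 - 6.22*j + 2.28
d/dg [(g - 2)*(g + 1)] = 2*g - 1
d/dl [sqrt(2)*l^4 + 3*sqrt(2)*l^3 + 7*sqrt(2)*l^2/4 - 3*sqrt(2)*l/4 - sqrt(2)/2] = sqrt(2)*(16*l^3 + 36*l^2 + 14*l - 3)/4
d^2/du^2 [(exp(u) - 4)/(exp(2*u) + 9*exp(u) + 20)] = (exp(4*u) - 25*exp(3*u) - 228*exp(2*u) - 184*exp(u) + 1120)*exp(u)/(exp(6*u) + 27*exp(5*u) + 303*exp(4*u) + 1809*exp(3*u) + 6060*exp(2*u) + 10800*exp(u) + 8000)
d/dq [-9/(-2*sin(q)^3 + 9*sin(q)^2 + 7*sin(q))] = 9*(-6*sin(q)^2 + 18*sin(q) + 7)*cos(q)/((9*sin(q) + cos(2*q) + 6)^2*sin(q)^2)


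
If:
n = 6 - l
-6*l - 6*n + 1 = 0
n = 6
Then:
No Solution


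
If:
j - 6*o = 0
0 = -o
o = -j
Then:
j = 0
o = 0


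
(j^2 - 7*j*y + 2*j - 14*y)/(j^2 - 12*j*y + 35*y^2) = (-j - 2)/(-j + 5*y)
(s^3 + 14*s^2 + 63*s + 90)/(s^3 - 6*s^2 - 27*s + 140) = (s^2 + 9*s + 18)/(s^2 - 11*s + 28)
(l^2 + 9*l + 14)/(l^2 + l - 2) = (l + 7)/(l - 1)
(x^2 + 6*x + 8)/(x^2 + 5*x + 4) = (x + 2)/(x + 1)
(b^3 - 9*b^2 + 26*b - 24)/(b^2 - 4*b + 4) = (b^2 - 7*b + 12)/(b - 2)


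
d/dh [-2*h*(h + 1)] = -4*h - 2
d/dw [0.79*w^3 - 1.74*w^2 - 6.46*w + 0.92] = 2.37*w^2 - 3.48*w - 6.46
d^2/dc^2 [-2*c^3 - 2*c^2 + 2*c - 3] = -12*c - 4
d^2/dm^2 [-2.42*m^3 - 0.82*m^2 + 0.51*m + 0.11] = -14.52*m - 1.64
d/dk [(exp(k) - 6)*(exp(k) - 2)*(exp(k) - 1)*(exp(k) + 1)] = (4*exp(3*k) - 24*exp(2*k) + 22*exp(k) + 8)*exp(k)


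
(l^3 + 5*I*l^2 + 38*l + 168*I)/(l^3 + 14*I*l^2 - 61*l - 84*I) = (l - 6*I)/(l + 3*I)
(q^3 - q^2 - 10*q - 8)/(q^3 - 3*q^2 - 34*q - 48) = (q^2 - 3*q - 4)/(q^2 - 5*q - 24)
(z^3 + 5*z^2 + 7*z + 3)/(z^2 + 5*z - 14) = (z^3 + 5*z^2 + 7*z + 3)/(z^2 + 5*z - 14)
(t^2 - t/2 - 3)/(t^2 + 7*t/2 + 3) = (t - 2)/(t + 2)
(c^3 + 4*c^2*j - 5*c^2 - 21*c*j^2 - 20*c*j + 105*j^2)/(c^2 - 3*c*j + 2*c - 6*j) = (c^2 + 7*c*j - 5*c - 35*j)/(c + 2)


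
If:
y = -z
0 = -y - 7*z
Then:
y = 0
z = 0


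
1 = 1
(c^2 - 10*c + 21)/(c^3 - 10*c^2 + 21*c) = 1/c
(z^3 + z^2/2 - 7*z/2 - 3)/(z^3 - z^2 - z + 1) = (z^2 - z/2 - 3)/(z^2 - 2*z + 1)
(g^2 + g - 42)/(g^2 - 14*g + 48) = (g + 7)/(g - 8)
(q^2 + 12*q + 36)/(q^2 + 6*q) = (q + 6)/q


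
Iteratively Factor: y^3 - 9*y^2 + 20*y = (y - 4)*(y^2 - 5*y) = (y - 5)*(y - 4)*(y)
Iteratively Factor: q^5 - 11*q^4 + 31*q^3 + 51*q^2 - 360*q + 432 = (q - 4)*(q^4 - 7*q^3 + 3*q^2 + 63*q - 108) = (q - 4)*(q - 3)*(q^3 - 4*q^2 - 9*q + 36) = (q - 4)*(q - 3)*(q + 3)*(q^2 - 7*q + 12) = (q - 4)^2*(q - 3)*(q + 3)*(q - 3)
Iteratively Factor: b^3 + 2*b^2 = (b)*(b^2 + 2*b) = b*(b + 2)*(b)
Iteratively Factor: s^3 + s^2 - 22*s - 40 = (s + 2)*(s^2 - s - 20) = (s - 5)*(s + 2)*(s + 4)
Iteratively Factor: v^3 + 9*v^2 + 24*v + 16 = (v + 4)*(v^2 + 5*v + 4) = (v + 1)*(v + 4)*(v + 4)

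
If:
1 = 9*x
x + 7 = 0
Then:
No Solution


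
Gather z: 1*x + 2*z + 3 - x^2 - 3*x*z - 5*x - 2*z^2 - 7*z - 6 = -x^2 - 4*x - 2*z^2 + z*(-3*x - 5) - 3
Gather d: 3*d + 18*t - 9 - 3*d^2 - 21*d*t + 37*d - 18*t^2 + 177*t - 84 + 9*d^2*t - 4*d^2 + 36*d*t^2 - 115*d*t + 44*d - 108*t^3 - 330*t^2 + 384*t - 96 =d^2*(9*t - 7) + d*(36*t^2 - 136*t + 84) - 108*t^3 - 348*t^2 + 579*t - 189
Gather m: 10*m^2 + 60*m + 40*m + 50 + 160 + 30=10*m^2 + 100*m + 240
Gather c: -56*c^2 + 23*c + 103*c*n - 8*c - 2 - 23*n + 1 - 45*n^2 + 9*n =-56*c^2 + c*(103*n + 15) - 45*n^2 - 14*n - 1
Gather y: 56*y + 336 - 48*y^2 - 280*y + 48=-48*y^2 - 224*y + 384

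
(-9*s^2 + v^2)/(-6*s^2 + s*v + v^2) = (3*s - v)/(2*s - v)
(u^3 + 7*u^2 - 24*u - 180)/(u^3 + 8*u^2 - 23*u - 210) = (u + 6)/(u + 7)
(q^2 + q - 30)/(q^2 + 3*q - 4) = (q^2 + q - 30)/(q^2 + 3*q - 4)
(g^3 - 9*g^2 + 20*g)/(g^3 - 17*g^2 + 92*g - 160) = g/(g - 8)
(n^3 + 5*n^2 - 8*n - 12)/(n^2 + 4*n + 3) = (n^2 + 4*n - 12)/(n + 3)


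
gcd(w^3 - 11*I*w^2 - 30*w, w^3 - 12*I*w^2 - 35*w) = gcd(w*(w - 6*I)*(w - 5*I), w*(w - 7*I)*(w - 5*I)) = w^2 - 5*I*w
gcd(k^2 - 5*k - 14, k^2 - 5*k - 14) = k^2 - 5*k - 14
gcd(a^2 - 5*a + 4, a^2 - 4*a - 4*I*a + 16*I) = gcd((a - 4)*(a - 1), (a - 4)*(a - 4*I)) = a - 4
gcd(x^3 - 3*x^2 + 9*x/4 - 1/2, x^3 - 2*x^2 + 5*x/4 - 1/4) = x^2 - x + 1/4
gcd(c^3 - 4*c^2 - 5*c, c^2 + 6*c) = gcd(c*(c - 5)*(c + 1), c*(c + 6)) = c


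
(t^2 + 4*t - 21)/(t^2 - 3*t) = (t + 7)/t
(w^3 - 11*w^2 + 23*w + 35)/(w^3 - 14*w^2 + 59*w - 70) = (w + 1)/(w - 2)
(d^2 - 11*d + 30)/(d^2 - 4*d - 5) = (d - 6)/(d + 1)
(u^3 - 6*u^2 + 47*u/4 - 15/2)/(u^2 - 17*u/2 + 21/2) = (u^2 - 9*u/2 + 5)/(u - 7)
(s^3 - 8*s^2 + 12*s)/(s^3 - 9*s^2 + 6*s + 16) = s*(s - 6)/(s^2 - 7*s - 8)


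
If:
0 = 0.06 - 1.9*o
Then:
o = 0.03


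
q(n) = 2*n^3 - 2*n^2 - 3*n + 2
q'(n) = 6*n^2 - 4*n - 3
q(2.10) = 5.40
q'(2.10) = 15.06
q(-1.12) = 0.04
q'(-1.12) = 9.01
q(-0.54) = 2.72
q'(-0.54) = 0.91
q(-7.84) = -1061.19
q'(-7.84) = 397.15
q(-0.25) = 2.59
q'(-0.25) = -1.62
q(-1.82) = -11.22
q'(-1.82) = 24.15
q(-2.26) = -24.52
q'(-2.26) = 36.69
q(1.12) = -1.06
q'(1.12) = 0.05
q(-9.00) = -1591.00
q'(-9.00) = 519.00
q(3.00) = 29.00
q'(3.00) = 39.00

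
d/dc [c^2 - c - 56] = 2*c - 1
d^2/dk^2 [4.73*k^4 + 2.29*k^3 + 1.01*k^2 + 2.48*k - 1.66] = 56.76*k^2 + 13.74*k + 2.02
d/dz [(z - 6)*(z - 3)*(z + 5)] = 3*z^2 - 8*z - 27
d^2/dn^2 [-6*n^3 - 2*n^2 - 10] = -36*n - 4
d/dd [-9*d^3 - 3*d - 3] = -27*d^2 - 3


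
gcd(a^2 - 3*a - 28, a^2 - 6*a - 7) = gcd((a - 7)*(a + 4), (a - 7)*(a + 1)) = a - 7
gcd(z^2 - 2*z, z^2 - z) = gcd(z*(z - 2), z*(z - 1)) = z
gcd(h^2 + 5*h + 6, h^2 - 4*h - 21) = h + 3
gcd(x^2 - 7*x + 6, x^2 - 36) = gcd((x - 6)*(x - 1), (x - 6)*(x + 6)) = x - 6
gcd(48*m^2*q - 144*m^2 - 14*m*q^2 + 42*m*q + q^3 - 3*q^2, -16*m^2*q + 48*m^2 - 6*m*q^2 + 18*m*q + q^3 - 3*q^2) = -8*m*q + 24*m + q^2 - 3*q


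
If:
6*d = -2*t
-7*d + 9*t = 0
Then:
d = 0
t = 0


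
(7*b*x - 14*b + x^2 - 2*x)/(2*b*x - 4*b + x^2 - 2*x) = (7*b + x)/(2*b + x)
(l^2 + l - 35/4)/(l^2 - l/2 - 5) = (l + 7/2)/(l + 2)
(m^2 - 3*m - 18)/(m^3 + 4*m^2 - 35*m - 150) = (m + 3)/(m^2 + 10*m + 25)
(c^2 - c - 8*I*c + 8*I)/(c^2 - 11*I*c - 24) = (c - 1)/(c - 3*I)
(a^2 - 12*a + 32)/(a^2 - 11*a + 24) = (a - 4)/(a - 3)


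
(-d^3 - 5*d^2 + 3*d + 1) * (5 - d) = d^4 - 28*d^2 + 14*d + 5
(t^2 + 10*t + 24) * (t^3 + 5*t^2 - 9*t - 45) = t^5 + 15*t^4 + 65*t^3 - 15*t^2 - 666*t - 1080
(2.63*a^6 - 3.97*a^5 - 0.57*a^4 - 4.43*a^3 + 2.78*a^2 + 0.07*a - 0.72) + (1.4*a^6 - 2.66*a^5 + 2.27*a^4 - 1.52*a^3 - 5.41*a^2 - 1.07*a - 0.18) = 4.03*a^6 - 6.63*a^5 + 1.7*a^4 - 5.95*a^3 - 2.63*a^2 - 1.0*a - 0.9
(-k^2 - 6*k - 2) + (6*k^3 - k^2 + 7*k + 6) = 6*k^3 - 2*k^2 + k + 4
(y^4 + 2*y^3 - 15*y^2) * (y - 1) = y^5 + y^4 - 17*y^3 + 15*y^2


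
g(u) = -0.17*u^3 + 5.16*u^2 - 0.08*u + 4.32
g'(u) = -0.51*u^2 + 10.32*u - 0.08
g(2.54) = 34.62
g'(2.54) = 22.84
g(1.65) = 17.47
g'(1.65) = 15.56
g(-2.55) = 40.90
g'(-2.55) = -29.71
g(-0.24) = 4.64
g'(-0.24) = -2.59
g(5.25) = 121.52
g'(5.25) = 40.04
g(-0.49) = 5.62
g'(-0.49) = -5.26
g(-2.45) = 37.99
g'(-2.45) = -28.43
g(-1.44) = 15.64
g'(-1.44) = -16.00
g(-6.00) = 227.28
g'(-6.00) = -80.36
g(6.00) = 152.88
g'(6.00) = 43.48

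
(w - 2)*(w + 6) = w^2 + 4*w - 12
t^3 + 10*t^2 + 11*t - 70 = (t - 2)*(t + 5)*(t + 7)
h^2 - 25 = (h - 5)*(h + 5)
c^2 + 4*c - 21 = (c - 3)*(c + 7)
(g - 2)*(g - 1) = g^2 - 3*g + 2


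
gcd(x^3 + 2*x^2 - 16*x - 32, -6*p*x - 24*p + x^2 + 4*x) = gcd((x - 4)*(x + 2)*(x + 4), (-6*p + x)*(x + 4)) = x + 4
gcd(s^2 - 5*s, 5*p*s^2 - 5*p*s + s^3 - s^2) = s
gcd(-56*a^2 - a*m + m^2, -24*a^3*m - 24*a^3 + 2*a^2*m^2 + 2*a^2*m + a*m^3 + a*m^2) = 1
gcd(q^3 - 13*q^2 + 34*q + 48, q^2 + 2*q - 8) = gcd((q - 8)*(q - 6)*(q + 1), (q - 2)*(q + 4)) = 1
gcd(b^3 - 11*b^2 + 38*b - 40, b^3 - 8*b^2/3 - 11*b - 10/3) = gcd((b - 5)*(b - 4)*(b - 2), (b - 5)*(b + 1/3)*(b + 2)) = b - 5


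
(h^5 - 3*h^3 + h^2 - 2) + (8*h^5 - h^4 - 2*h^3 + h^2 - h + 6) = 9*h^5 - h^4 - 5*h^3 + 2*h^2 - h + 4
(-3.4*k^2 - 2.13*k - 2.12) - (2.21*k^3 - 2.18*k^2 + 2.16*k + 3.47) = -2.21*k^3 - 1.22*k^2 - 4.29*k - 5.59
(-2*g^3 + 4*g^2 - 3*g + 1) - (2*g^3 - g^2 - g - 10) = -4*g^3 + 5*g^2 - 2*g + 11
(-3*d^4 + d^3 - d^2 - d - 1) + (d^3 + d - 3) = -3*d^4 + 2*d^3 - d^2 - 4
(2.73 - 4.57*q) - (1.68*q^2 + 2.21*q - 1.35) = -1.68*q^2 - 6.78*q + 4.08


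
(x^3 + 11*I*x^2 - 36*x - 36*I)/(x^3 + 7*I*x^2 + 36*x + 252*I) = (x^2 + 5*I*x - 6)/(x^2 + I*x + 42)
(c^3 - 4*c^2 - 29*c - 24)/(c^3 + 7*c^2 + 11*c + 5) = (c^2 - 5*c - 24)/(c^2 + 6*c + 5)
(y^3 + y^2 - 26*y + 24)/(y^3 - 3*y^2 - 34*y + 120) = (y - 1)/(y - 5)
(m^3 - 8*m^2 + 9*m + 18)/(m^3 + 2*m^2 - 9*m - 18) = (m^2 - 5*m - 6)/(m^2 + 5*m + 6)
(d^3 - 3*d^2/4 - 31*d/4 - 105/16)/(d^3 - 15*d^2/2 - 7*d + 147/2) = (8*d^2 + 22*d + 15)/(8*(d^2 - 4*d - 21))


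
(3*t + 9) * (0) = 0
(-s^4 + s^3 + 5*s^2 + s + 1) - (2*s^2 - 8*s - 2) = -s^4 + s^3 + 3*s^2 + 9*s + 3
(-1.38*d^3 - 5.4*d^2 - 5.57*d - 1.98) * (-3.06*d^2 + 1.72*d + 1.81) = 4.2228*d^5 + 14.1504*d^4 + 5.2584*d^3 - 13.2956*d^2 - 13.4873*d - 3.5838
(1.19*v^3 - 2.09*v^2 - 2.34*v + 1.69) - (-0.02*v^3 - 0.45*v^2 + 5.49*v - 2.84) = 1.21*v^3 - 1.64*v^2 - 7.83*v + 4.53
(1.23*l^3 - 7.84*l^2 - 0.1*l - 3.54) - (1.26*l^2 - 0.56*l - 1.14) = 1.23*l^3 - 9.1*l^2 + 0.46*l - 2.4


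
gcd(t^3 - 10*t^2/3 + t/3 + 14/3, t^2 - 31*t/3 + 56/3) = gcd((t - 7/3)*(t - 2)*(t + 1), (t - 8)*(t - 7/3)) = t - 7/3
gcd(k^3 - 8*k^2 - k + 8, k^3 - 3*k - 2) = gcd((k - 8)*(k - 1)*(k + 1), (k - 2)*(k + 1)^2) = k + 1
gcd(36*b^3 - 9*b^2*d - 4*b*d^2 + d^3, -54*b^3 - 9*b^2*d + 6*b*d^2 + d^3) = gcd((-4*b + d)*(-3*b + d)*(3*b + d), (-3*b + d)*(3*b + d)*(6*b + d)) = 9*b^2 - d^2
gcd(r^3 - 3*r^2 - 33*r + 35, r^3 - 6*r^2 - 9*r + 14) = r^2 - 8*r + 7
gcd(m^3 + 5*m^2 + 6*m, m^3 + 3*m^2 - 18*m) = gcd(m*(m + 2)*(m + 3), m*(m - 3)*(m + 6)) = m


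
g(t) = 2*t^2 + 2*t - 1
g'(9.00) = 38.00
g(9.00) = 179.00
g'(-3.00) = -10.00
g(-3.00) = 11.00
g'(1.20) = 6.80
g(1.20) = 4.28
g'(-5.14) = -18.56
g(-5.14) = 41.56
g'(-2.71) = -8.84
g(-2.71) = 8.27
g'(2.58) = 12.32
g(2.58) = 17.47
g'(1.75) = 9.00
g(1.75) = 8.62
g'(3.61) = 16.44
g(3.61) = 32.28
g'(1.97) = 9.88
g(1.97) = 10.70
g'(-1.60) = -4.40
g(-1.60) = 0.92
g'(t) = 4*t + 2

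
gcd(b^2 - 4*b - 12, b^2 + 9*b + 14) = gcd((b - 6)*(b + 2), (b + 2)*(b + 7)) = b + 2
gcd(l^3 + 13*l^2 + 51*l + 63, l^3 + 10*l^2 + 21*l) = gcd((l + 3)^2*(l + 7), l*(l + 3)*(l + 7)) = l^2 + 10*l + 21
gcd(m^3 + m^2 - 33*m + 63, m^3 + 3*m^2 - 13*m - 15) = m - 3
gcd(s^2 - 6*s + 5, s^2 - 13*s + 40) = s - 5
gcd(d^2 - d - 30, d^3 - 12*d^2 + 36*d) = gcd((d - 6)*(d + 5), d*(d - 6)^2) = d - 6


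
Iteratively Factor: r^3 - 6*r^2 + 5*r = (r)*(r^2 - 6*r + 5) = r*(r - 1)*(r - 5)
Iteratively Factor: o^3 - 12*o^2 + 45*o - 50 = (o - 5)*(o^2 - 7*o + 10) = (o - 5)*(o - 2)*(o - 5)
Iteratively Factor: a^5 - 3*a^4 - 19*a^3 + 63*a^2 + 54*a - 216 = (a + 2)*(a^4 - 5*a^3 - 9*a^2 + 81*a - 108) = (a - 3)*(a + 2)*(a^3 - 2*a^2 - 15*a + 36) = (a - 3)*(a + 2)*(a + 4)*(a^2 - 6*a + 9) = (a - 3)^2*(a + 2)*(a + 4)*(a - 3)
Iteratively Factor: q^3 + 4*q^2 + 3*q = (q + 3)*(q^2 + q) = q*(q + 3)*(q + 1)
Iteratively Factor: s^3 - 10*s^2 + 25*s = (s - 5)*(s^2 - 5*s) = s*(s - 5)*(s - 5)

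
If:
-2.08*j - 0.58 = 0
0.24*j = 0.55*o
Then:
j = -0.28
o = -0.12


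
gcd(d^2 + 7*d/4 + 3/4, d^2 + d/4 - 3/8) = d + 3/4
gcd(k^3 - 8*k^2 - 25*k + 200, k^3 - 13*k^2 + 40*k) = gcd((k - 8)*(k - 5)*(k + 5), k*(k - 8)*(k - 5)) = k^2 - 13*k + 40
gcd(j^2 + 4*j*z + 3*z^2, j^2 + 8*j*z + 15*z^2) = j + 3*z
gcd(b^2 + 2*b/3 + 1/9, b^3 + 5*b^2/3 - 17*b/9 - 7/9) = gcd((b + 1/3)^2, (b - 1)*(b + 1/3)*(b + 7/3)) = b + 1/3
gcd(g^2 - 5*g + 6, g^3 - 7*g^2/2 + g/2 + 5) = g - 2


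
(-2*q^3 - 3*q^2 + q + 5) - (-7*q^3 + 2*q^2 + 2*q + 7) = 5*q^3 - 5*q^2 - q - 2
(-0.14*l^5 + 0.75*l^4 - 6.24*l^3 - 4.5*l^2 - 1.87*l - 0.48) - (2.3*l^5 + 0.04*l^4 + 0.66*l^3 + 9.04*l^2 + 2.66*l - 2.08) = -2.44*l^5 + 0.71*l^4 - 6.9*l^3 - 13.54*l^2 - 4.53*l + 1.6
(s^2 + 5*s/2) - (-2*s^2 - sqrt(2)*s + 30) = 3*s^2 + sqrt(2)*s + 5*s/2 - 30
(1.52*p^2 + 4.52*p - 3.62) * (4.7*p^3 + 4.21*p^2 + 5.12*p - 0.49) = 7.144*p^5 + 27.6432*p^4 + 9.7976*p^3 + 7.1574*p^2 - 20.7492*p + 1.7738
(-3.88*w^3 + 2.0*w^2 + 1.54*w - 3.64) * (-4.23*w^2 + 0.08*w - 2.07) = 16.4124*w^5 - 8.7704*w^4 + 1.6774*w^3 + 11.3804*w^2 - 3.479*w + 7.5348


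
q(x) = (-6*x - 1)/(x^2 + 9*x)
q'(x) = (-6*x - 1)*(-2*x - 9)/(x^2 + 9*x)^2 - 6/(x^2 + 9*x)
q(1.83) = -0.60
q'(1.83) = 0.08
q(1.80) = -0.61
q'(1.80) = 0.08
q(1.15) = -0.68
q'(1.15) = 0.14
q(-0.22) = -0.17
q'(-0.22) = 2.37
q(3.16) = -0.52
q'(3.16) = 0.05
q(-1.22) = -0.67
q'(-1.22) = 0.17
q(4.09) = -0.48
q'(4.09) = 0.04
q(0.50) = -0.84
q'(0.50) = 0.51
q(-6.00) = -1.94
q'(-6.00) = 0.66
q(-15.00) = 0.99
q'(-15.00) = 0.16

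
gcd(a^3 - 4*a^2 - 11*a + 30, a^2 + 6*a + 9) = a + 3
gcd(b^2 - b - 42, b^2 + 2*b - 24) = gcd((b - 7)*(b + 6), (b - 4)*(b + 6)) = b + 6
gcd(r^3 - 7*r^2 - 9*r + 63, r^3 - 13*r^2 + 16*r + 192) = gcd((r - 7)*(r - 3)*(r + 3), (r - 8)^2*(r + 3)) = r + 3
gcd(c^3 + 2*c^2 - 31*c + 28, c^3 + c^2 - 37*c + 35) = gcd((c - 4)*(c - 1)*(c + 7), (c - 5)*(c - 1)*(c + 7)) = c^2 + 6*c - 7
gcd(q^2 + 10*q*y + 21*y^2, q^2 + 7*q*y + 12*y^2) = q + 3*y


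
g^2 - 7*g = g*(g - 7)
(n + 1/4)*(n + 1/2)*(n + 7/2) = n^3 + 17*n^2/4 + 11*n/4 + 7/16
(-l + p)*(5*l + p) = -5*l^2 + 4*l*p + p^2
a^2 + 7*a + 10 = (a + 2)*(a + 5)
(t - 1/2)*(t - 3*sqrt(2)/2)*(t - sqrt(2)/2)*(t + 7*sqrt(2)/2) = t^4 - t^3/2 + 3*sqrt(2)*t^3/2 - 25*t^2/2 - 3*sqrt(2)*t^2/4 + 25*t/4 + 21*sqrt(2)*t/4 - 21*sqrt(2)/8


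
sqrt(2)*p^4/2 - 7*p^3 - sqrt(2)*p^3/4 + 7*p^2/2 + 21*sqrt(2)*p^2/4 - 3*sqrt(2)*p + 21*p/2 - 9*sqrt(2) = (p - 3/2)*(p - 6*sqrt(2))*(p - sqrt(2))*(sqrt(2)*p/2 + sqrt(2)/2)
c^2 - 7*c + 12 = (c - 4)*(c - 3)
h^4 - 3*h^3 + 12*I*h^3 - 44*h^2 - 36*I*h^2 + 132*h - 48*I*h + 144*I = (h - 3)*(h + 2*I)*(h + 4*I)*(h + 6*I)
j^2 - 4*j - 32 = (j - 8)*(j + 4)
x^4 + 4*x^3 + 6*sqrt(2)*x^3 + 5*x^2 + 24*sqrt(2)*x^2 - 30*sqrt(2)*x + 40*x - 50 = (x - 1)*(x + 5)*(x + sqrt(2))*(x + 5*sqrt(2))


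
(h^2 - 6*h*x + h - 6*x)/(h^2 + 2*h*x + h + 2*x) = (h - 6*x)/(h + 2*x)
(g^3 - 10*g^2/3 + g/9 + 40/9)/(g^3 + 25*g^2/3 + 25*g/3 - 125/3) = (3*g^2 - 5*g - 8)/(3*(g^2 + 10*g + 25))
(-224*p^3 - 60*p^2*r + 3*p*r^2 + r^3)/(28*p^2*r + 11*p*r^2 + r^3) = (-8*p + r)/r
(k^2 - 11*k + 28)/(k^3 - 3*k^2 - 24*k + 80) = (k - 7)/(k^2 + k - 20)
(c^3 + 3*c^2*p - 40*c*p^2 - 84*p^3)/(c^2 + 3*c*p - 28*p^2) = (-c^2 + 4*c*p + 12*p^2)/(-c + 4*p)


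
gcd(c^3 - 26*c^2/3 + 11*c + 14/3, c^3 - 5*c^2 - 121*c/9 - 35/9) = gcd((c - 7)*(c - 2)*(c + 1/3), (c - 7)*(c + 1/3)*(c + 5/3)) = c^2 - 20*c/3 - 7/3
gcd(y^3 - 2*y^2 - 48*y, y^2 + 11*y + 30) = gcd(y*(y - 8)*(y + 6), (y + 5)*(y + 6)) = y + 6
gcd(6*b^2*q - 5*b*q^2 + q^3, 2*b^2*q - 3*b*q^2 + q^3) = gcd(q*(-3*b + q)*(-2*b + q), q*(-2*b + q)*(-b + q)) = -2*b*q + q^2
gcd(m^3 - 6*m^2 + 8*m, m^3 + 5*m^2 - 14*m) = m^2 - 2*m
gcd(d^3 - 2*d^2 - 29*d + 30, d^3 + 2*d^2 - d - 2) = d - 1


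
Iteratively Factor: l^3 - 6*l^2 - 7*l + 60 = (l - 4)*(l^2 - 2*l - 15) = (l - 5)*(l - 4)*(l + 3)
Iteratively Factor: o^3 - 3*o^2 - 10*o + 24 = (o - 2)*(o^2 - o - 12) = (o - 2)*(o + 3)*(o - 4)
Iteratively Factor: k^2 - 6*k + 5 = (k - 1)*(k - 5)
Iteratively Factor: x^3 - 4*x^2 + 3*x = (x - 1)*(x^2 - 3*x) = x*(x - 1)*(x - 3)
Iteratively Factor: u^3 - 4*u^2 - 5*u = (u)*(u^2 - 4*u - 5) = u*(u - 5)*(u + 1)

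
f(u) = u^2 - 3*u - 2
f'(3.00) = 3.00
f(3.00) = -2.00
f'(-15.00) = -33.00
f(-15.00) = 268.00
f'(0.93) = -1.14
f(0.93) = -3.93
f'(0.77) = -1.46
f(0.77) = -3.72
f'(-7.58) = -18.16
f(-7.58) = 78.20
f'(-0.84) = -4.68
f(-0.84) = 1.23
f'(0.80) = -1.40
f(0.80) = -3.76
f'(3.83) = 4.66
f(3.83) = 1.18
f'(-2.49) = -7.98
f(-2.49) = 11.67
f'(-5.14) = -13.28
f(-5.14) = 39.84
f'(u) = 2*u - 3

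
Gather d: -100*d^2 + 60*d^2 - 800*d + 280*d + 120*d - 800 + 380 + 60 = -40*d^2 - 400*d - 360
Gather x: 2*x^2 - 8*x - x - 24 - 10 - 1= 2*x^2 - 9*x - 35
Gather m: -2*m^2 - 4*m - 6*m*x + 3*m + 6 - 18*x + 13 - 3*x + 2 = -2*m^2 + m*(-6*x - 1) - 21*x + 21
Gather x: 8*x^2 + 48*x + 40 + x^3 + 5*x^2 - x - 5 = x^3 + 13*x^2 + 47*x + 35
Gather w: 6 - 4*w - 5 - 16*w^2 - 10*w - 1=-16*w^2 - 14*w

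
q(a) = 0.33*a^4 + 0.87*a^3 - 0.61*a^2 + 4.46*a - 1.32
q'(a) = 1.32*a^3 + 2.61*a^2 - 1.22*a + 4.46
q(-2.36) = -16.44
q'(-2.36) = 4.53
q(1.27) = 6.00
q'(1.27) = 9.82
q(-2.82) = -17.39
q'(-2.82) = -0.95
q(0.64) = 1.57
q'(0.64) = 5.09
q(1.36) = 6.93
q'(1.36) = 10.95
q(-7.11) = 466.75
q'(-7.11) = -329.37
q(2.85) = 48.35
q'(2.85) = 52.74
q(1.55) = 9.27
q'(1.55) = 13.76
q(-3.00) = -16.95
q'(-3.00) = -4.03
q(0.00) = -1.32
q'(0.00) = 4.46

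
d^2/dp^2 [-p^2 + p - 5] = -2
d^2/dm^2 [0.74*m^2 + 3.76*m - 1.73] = 1.48000000000000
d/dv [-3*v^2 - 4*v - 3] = -6*v - 4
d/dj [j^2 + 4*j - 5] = 2*j + 4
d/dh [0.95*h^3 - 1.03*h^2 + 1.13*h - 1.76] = 2.85*h^2 - 2.06*h + 1.13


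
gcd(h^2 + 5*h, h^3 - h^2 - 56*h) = h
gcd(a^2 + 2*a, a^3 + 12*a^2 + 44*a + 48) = a + 2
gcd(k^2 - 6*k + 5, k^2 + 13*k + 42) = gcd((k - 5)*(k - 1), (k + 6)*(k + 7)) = 1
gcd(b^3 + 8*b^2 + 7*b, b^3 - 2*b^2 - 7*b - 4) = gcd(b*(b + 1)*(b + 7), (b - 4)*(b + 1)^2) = b + 1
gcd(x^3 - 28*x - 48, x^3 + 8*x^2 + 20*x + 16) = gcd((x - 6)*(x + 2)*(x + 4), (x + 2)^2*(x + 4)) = x^2 + 6*x + 8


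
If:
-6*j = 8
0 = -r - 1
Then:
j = -4/3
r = -1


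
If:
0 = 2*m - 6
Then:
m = 3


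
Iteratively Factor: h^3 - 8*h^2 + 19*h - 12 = (h - 3)*(h^2 - 5*h + 4) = (h - 3)*(h - 1)*(h - 4)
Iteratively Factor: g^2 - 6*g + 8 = (g - 4)*(g - 2)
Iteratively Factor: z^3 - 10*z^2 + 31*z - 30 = (z - 2)*(z^2 - 8*z + 15) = (z - 3)*(z - 2)*(z - 5)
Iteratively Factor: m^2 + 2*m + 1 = (m + 1)*(m + 1)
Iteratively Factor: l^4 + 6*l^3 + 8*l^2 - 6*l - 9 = (l + 1)*(l^3 + 5*l^2 + 3*l - 9) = (l + 1)*(l + 3)*(l^2 + 2*l - 3) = (l - 1)*(l + 1)*(l + 3)*(l + 3)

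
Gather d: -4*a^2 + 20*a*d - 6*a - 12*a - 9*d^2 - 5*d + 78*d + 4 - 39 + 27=-4*a^2 - 18*a - 9*d^2 + d*(20*a + 73) - 8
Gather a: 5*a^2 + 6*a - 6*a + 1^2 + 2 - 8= 5*a^2 - 5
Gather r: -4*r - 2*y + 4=-4*r - 2*y + 4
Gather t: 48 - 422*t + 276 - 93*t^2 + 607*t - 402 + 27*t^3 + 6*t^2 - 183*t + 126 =27*t^3 - 87*t^2 + 2*t + 48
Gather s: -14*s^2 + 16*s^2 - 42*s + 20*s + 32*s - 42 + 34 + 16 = 2*s^2 + 10*s + 8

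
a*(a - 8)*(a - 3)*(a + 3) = a^4 - 8*a^3 - 9*a^2 + 72*a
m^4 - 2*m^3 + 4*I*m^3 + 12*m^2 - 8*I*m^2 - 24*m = m*(m - 2)*(m - 2*I)*(m + 6*I)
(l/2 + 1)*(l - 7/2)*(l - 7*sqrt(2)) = l^3/2 - 7*sqrt(2)*l^2/2 - 3*l^2/4 - 7*l/2 + 21*sqrt(2)*l/4 + 49*sqrt(2)/2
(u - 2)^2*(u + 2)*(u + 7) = u^4 + 5*u^3 - 18*u^2 - 20*u + 56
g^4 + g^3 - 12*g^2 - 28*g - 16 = (g - 4)*(g + 1)*(g + 2)^2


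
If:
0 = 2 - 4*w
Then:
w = 1/2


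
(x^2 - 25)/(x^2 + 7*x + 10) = (x - 5)/(x + 2)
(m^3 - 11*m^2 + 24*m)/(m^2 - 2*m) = (m^2 - 11*m + 24)/(m - 2)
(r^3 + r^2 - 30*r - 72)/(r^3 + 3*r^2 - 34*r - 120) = (r + 3)/(r + 5)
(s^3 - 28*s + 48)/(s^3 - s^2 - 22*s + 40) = (s + 6)/(s + 5)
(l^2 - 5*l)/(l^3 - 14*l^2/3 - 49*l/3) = 3*(5 - l)/(-3*l^2 + 14*l + 49)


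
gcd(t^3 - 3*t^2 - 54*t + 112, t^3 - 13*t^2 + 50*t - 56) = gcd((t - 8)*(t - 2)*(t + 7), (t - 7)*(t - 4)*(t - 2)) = t - 2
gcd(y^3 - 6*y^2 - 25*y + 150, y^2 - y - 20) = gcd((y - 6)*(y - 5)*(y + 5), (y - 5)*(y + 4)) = y - 5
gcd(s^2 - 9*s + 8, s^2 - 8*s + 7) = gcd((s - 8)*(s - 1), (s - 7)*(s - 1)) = s - 1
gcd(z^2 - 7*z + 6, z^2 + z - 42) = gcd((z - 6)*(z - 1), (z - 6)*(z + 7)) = z - 6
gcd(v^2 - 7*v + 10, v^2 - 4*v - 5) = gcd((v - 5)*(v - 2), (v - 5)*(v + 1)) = v - 5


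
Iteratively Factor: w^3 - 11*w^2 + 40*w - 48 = (w - 3)*(w^2 - 8*w + 16) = (w - 4)*(w - 3)*(w - 4)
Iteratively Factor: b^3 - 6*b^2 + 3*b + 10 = (b - 5)*(b^2 - b - 2) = (b - 5)*(b - 2)*(b + 1)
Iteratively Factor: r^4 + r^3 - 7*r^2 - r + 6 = (r - 2)*(r^3 + 3*r^2 - r - 3) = (r - 2)*(r - 1)*(r^2 + 4*r + 3) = (r - 2)*(r - 1)*(r + 3)*(r + 1)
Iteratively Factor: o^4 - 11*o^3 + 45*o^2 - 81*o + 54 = (o - 2)*(o^3 - 9*o^2 + 27*o - 27) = (o - 3)*(o - 2)*(o^2 - 6*o + 9) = (o - 3)^2*(o - 2)*(o - 3)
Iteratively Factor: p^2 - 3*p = (p)*(p - 3)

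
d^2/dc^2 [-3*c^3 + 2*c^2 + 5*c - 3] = 4 - 18*c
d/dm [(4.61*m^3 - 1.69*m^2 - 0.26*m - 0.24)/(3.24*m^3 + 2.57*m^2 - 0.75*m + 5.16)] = (7.105427357601e-15*m^5 + 17.3233*m^4 - 5.2302*m^3 + 75.6313*m^2 - 16.2072*m - 1.5216)/(10.4976*m^6 + 16.6536*m^5 + 1.7449*m^4 + 29.5818*m^3 + 27.0849*m^2 - 7.74*m + 26.6256)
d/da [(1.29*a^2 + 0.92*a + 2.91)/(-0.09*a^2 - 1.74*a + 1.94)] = (-2.1618*a^2 + 5.529*a + 6.8482)/(0.0081*a^4 + 0.3132*a^3 + 2.6784*a^2 - 6.7512*a + 3.7636)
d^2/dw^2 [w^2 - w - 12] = 2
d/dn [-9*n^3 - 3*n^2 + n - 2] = -27*n^2 - 6*n + 1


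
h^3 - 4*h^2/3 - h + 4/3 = (h - 4/3)*(h - 1)*(h + 1)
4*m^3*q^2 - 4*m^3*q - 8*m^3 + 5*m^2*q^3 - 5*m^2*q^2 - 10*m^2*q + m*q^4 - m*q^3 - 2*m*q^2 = (m + q)*(4*m + q)*(q - 2)*(m*q + m)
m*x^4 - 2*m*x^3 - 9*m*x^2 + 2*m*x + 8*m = (x - 4)*(x - 1)*(x + 2)*(m*x + m)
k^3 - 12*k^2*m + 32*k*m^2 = k*(k - 8*m)*(k - 4*m)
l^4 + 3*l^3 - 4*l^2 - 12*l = l*(l - 2)*(l + 2)*(l + 3)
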